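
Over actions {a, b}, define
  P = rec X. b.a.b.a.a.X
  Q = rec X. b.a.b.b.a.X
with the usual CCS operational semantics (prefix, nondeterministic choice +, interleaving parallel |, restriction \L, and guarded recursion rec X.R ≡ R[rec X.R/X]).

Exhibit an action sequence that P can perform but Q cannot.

baba

Reachable graph of P (5 states):
  s0 = rec X. b.a.b.a.a.X has moves ··b··> s1
  s1 = a.b.a.a.(rec X. b.a.b.a.a.X) has moves ··a··> s2
  s2 = b.a.a.(rec X. b.a.b.a.a.X) has moves ··b··> s3
  s3 = a.a.(rec X. b.a.b.a.a.X) has moves ··a··> s4
  s4 = a.(rec X. b.a.b.a.a.X) has moves ··a··> s0
Reachable graph of Q (5 states):
  t0 = rec X. b.a.b.b.a.X has moves ··b··> t1
  t1 = a.b.b.a.(rec X. b.a.b.b.a.X) has moves ··a··> t2
  t2 = b.b.a.(rec X. b.a.b.b.a.X) has moves ··b··> t3
  t3 = b.a.(rec X. b.a.b.b.a.X) has moves ··b··> t4
  t4 = a.(rec X. b.a.b.b.a.X) has moves ··a··> t0
Executing baba from P (initial set {s0}):
  step 1 (b): {s1}
  step 2 (a): {s2}
  step 3 (b): {s3}
  step 4 (a): {s4}
  ✓ P
Executing baba from Q (initial set {t0}):
  step 1 (b): {t1}
  step 2 (a): {t2}
  step 3 (b): {t3}
  step 4 (a): ∅  — Q cannot continue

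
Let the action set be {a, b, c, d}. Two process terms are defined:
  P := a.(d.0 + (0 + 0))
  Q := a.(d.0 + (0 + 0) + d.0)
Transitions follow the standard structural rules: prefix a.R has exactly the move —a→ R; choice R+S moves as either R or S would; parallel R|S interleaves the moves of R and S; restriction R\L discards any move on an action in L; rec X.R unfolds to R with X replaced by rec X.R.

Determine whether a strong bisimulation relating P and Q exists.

bisimilar

P's transition system — 3 states:
  u0 = a.(d.0 + (0 + 0)) has moves =a=> u1
  u1 = d.0 + (0 + 0) has moves =d=> u2
  u2 = 0 has moves deadlocked
Q's transition system — 3 states:
  v0 = a.(d.0 + (0 + 0) + d.0) has moves =a=> v1
  v1 = d.0 + (0 + 0) + d.0 has moves =d=> v2
  v2 = 0 has moves deadlocked
Coarsest stable partition (strong bisimilarity classes):
  B0 = {u0, v0}
  B1 = {u1, v1}
  B2 = {u2, v2}
u0 ∈ B0, v0 ∈ B0 → same block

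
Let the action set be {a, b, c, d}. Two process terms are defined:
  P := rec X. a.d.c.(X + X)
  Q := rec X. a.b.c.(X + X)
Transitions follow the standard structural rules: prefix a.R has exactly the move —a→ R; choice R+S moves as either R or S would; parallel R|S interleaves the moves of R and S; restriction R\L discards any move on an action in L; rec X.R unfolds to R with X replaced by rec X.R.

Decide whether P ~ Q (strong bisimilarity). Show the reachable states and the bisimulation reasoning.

NO

P's transition system — 4 states:
  p0 = rec X. a.d.c.(X + X) :: =a=> p1
  p1 = d.c.((rec X. a.d.c.(X + X)) + (rec X. a.d.c.(X + X))) :: =d=> p2
  p2 = c.((rec X. a.d.c.(X + X)) + (rec X. a.d.c.(X + X))) :: =c=> p3
  p3 = (rec X. a.d.c.(X + X)) + (rec X. a.d.c.(X + X)) :: =a=> p1
Q's transition system — 4 states:
  q0 = rec X. a.b.c.(X + X) :: =a=> q1
  q1 = b.c.((rec X. a.b.c.(X + X)) + (rec X. a.b.c.(X + X))) :: =b=> q2
  q2 = c.((rec X. a.b.c.(X + X)) + (rec X. a.b.c.(X + X))) :: =c=> q3
  q3 = (rec X. a.b.c.(X + X)) + (rec X. a.b.c.(X + X)) :: =a=> q1
Partition-refinement fixed point:
  B0 = {p0, p3}
  B1 = {p1}
  B2 = {p2}
  B3 = {q0, q3}
  B4 = {q1}
  B5 = {q2}
p0 ∈ B0, q0 ∈ B3 → different blocks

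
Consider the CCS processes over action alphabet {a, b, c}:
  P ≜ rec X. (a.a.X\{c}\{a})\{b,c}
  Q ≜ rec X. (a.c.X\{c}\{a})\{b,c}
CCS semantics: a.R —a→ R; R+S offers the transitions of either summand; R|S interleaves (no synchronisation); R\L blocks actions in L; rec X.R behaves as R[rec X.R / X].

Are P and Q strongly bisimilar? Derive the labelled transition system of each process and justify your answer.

LTS(P): 3 reachable states
  p0 = rec X. (a.a.X\{c}\{a})\{b,c} → ··a··> p1
  p1 = (a.(rec X. (a.a.X\{c}\{a})\{b,c})\{c}\{a})\{b,c} → ··a··> p2
  p2 = (rec X. (a.a.X\{c}\{a})\{b,c})\{c}\{a}\{b,c} → ∅
LTS(Q): 2 reachable states
  q0 = rec X. (a.c.X\{c}\{a})\{b,c} → ··a··> q1
  q1 = (c.(rec X. (a.c.X\{c}\{a})\{b,c})\{c}\{a})\{b,c} → ∅
Bisimilarity quotient blocks:
  B0 = {p0}
  B1 = {p1, q0}
  B2 = {p2, q1}
p0 ∈ B0, q0 ∈ B1 → different blocks

NO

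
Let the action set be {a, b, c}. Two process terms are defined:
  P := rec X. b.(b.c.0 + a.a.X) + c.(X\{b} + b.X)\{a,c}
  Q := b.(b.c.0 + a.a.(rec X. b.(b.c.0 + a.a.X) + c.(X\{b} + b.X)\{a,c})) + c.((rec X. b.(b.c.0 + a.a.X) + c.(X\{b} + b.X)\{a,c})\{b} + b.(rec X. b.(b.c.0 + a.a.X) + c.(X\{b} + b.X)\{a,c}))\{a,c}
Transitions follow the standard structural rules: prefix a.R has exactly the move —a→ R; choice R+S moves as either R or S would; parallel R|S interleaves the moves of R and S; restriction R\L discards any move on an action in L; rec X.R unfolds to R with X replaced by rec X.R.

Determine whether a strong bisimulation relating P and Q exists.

LTS(P): 9 reachable states
  u0 = rec X. b.(b.c.0 + a.a.X) + c.(X\{b} + b.X)\{a,c} :: ··b··> u1, ··c··> u2
  u1 = b.c.0 + a.a.(rec X. b.(b.c.0 + a.a.X) + c.(X\{b} + b.X)\{a,c}) :: ··a··> u3, ··b··> u4
  u2 = ((rec X. b.(b.c.0 + a.a.X) + c.(X\{b} + b.X)\{a,c})\{b} + b.(rec X. b.(b.c.0 + a.a.X) + c.(X\{b} + b.X)\{a,c}))\{a,c} :: ··b··> u5
  u3 = a.(rec X. b.(b.c.0 + a.a.X) + c.(X\{b} + b.X)\{a,c}) :: ··a··> u0
  u4 = c.0 :: ··c··> u6
  u5 = (rec X. b.(b.c.0 + a.a.X) + c.(X\{b} + b.X)\{a,c})\{a,c} :: ··b··> u7
  u6 = 0 :: ·
  u7 = (b.c.0 + a.a.(rec X. b.(b.c.0 + a.a.X) + c.(X\{b} + b.X)\{a,c}))\{a,c} :: ··b··> u8
  u8 = (c.0)\{a,c} :: ·
LTS(Q): 10 reachable states
  v0 = b.(b.c.0 + a.a.(rec X. b.(b.c.0 + a.a.X) + c.(X\{b} + b.X)\{a,c})) + c.((rec X. b.(b.c.0 + a.a.X) + c.(X\{b} + b.X)\{a,c})\{b} + b.(rec X. b.(b.c.0 + a.a.X) + c.(X\{b} + b.X)\{a,c}))\{a,c} :: ··b··> v1, ··c··> v2
  v1 = b.c.0 + a.a.(rec X. b.(b.c.0 + a.a.X) + c.(X\{b} + b.X)\{a,c}) :: ··a··> v3, ··b··> v4
  v2 = ((rec X. b.(b.c.0 + a.a.X) + c.(X\{b} + b.X)\{a,c})\{b} + b.(rec X. b.(b.c.0 + a.a.X) + c.(X\{b} + b.X)\{a,c}))\{a,c} :: ··b··> v5
  v3 = a.(rec X. b.(b.c.0 + a.a.X) + c.(X\{b} + b.X)\{a,c}) :: ··a··> v6
  v4 = c.0 :: ··c··> v7
  v5 = (rec X. b.(b.c.0 + a.a.X) + c.(X\{b} + b.X)\{a,c})\{a,c} :: ··b··> v8
  v6 = rec X. b.(b.c.0 + a.a.X) + c.(X\{b} + b.X)\{a,c} :: ··b··> v1, ··c··> v2
  v7 = 0 :: ·
  v8 = (b.c.0 + a.a.(rec X. b.(b.c.0 + a.a.X) + c.(X\{b} + b.X)\{a,c}))\{a,c} :: ··b··> v9
  v9 = (c.0)\{a,c} :: ·
Bisimilarity quotient blocks:
  B0 = {u0, v0, v6}
  B1 = {u2, v2}
  B2 = {u5, v5}
  B3 = {u7, v8}
  B4 = {u6, u8, v7, v9}
  B5 = {u1, v1}
  B6 = {u3, v3}
  B7 = {u4, v4}
u0 ∈ B0, v0 ∈ B0 → same block

bisimilar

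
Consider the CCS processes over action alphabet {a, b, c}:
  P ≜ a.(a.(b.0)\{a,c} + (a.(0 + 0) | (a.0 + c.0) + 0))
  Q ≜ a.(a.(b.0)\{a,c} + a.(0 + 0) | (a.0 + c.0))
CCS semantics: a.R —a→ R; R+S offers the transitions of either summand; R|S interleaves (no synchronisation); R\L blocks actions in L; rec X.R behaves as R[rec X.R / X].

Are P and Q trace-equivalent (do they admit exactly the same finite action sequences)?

P's transition system — 7 states:
  p0 = a.(a.(b.0)\{a,c} + (a.(0 + 0) | (a.0 + c.0) + 0)) | -a-> p1
  p1 = a.(b.0)\{a,c} + (a.(0 + 0) | (a.0 + c.0) + 0) | -a-> p2, -a-> p3, -a-> p4, -c-> p4
  p2 = (0 + 0) | (a.0 + c.0) | -a-> p5, -c-> p5
  p3 = (b.0)\{a,c} | -b-> p6
  p4 = a.(0 + 0) | 0 | -a-> p5
  p5 = (0 + 0) | 0 | ·
  p6 = 0\{a,c} | ·
Q's transition system — 7 states:
  q0 = a.(a.(b.0)\{a,c} + a.(0 + 0) | (a.0 + c.0)) | -a-> q1
  q1 = a.(b.0)\{a,c} + a.(0 + 0) | (a.0 + c.0) | -a-> q2, -a-> q3, -a-> q4, -c-> q4
  q2 = (0 + 0) | (a.0 + c.0) | -a-> q5, -c-> q5
  q3 = (b.0)\{a,c} | -b-> q6
  q4 = a.(0 + 0) | 0 | -a-> q5
  q5 = (0 + 0) | 0 | ·
  q6 = 0\{a,c} | ·
Bisimilarity quotient blocks:
  B0 = {p0, q0}
  B1 = {p1, q1}
  B2 = {p4, q4}
  B3 = {p5, p6, q5, q6}
  B4 = {p3, q3}
  B5 = {p2, q2}
p0 ∈ B0, q0 ∈ B0 → same block
Bisimilar ⇒ trace-equivalent.

trace-equivalent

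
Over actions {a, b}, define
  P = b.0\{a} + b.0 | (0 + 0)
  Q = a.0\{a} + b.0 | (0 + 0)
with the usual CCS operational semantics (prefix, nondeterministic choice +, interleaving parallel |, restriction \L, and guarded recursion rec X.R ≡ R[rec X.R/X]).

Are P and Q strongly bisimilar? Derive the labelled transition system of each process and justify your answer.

P's transition system — 3 states:
  u0 = b.0\{a} + b.0 | (0 + 0) → =b=> u1, =b=> u2
  u1 = 0 | (0 + 0) → deadlocked
  u2 = 0\{a} → deadlocked
Q's transition system — 3 states:
  v0 = a.0\{a} + b.0 | (0 + 0) → =a=> v1, =b=> v2
  v1 = 0\{a} → deadlocked
  v2 = 0 | (0 + 0) → deadlocked
Coarsest stable partition (strong bisimilarity classes):
  B0 = {u0}
  B1 = {u1, u2, v1, v2}
  B2 = {v0}
u0 ∈ B0, v0 ∈ B2 → different blocks

P ≁ Q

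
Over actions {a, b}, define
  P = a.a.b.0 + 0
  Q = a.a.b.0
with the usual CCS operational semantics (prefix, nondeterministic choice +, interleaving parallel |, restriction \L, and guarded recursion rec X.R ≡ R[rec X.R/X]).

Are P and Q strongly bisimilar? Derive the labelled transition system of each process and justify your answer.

P ~ Q

Reachable graph of P (4 states):
  s0 = a.a.b.0 + 0 has moves --a--▸ s1
  s1 = a.b.0 has moves --a--▸ s2
  s2 = b.0 has moves --b--▸ s3
  s3 = 0 has moves ·
Reachable graph of Q (4 states):
  t0 = a.a.b.0 has moves --a--▸ t1
  t1 = a.b.0 has moves --a--▸ t2
  t2 = b.0 has moves --b--▸ t3
  t3 = 0 has moves ·
Partition-refinement fixed point:
  B0 = {s0, t0}
  B1 = {s1, t1}
  B2 = {s2, t2}
  B3 = {s3, t3}
s0 ∈ B0, t0 ∈ B0 → same block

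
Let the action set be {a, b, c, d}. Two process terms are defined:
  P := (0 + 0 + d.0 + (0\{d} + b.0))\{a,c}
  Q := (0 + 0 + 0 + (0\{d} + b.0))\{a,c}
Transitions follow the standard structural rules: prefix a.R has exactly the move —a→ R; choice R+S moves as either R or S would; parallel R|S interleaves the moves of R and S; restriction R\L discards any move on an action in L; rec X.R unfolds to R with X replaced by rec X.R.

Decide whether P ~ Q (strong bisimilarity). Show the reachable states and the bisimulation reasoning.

P ≁ Q

LTS(P): 2 reachable states
  m0 = (0 + 0 + d.0 + (0\{d} + b.0))\{a,c} → =b=> m1, =d=> m1
  m1 = 0\{a,c} → stopped
LTS(Q): 2 reachable states
  n0 = (0 + 0 + 0 + (0\{d} + b.0))\{a,c} → =b=> n1
  n1 = 0\{a,c} → stopped
Bisimilarity quotient blocks:
  B0 = {m0}
  B1 = {m1, n1}
  B2 = {n0}
m0 ∈ B0, n0 ∈ B2 → different blocks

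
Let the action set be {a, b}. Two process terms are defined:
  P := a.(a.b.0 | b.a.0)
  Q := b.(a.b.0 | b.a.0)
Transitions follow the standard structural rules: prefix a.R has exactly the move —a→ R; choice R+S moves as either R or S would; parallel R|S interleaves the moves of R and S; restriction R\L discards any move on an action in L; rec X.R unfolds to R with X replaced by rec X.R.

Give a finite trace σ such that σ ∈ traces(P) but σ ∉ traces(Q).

LTS(P): 10 reachable states
  u0 = a.(a.b.0 | b.a.0) | -a-> u1
  u1 = a.b.0 | b.a.0 | -a-> u2, -b-> u3
  u2 = b.0 | b.a.0 | -b-> u4, -b-> u5
  u3 = a.b.0 | a.0 | -a-> u5, -a-> u6
  u4 = 0 | b.a.0 | -b-> u7
  u5 = b.0 | a.0 | -a-> u8, -b-> u7
  u6 = a.b.0 | 0 | -a-> u8
  u7 = 0 | a.0 | -a-> u9
  u8 = b.0 | 0 | -b-> u9
  u9 = 0 | 0 | ∅
LTS(Q): 10 reachable states
  v0 = b.(a.b.0 | b.a.0) | -b-> v1
  v1 = a.b.0 | b.a.0 | -a-> v2, -b-> v3
  v2 = b.0 | b.a.0 | -b-> v4, -b-> v5
  v3 = a.b.0 | a.0 | -a-> v5, -a-> v6
  v4 = 0 | b.a.0 | -b-> v7
  v5 = b.0 | a.0 | -a-> v8, -b-> v7
  v6 = a.b.0 | 0 | -a-> v8
  v7 = 0 | a.0 | -a-> v9
  v8 = b.0 | 0 | -b-> v9
  v9 = 0 | 0 | ∅
Trace ⟨a⟩ through P, begin at {u0}:
  step 1 (a): {u1}
  ✓ P
Trace ⟨a⟩ through Q, begin at {v0}:
  step 1 (a): ∅ (Q stuck)

a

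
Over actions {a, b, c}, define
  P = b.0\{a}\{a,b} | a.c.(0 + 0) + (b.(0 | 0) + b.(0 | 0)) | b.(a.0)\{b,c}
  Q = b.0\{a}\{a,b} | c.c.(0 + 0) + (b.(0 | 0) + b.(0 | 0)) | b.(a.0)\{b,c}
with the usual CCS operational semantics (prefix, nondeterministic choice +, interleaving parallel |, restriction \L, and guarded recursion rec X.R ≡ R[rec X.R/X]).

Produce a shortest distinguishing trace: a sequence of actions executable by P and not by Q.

a

LTS(P): 11 reachable states
  p0 = b.0\{a}\{a,b} | a.c.(0 + 0) + (b.(0 | 0) + b.(0 | 0)) | b.(a.0)\{b,c} ⊢ ··a··> p1, ··b··> p2, ··b··> p3, ··b··> p4
  p1 = b.0\{a}\{a,b} | c.(0 + 0) ⊢ ··b··> p5, ··c··> p6
  p2 = (b.(0 | 0) + b.(0 | 0)) | (a.0)\{b,c} ⊢ ··a··> p7, ··b··> p8
  p3 = 0 | 0 | b.(a.0)\{b,c} ⊢ ··b··> p8
  p4 = 0\{a}\{a,b} | a.c.(0 + 0) ⊢ ··a··> p5
  p5 = 0\{a}\{a,b} | c.(0 + 0) ⊢ ··c··> p9
  p6 = b.0\{a}\{a,b} | (0 + 0) ⊢ ··b··> p9
  p7 = (b.(0 | 0) + b.(0 | 0)) | 0\{b,c} ⊢ ··b··> p10
  p8 = 0 | 0 | (a.0)\{b,c} ⊢ ··a··> p10
  p9 = 0\{a}\{a,b} | (0 + 0) ⊢ ∅
  p10 = 0 | 0 | 0\{b,c} ⊢ ∅
LTS(Q): 11 reachable states
  q0 = b.0\{a}\{a,b} | c.c.(0 + 0) + (b.(0 | 0) + b.(0 | 0)) | b.(a.0)\{b,c} ⊢ ··b··> q1, ··b··> q2, ··b··> q3, ··c··> q4
  q1 = (b.(0 | 0) + b.(0 | 0)) | (a.0)\{b,c} ⊢ ··a··> q5, ··b··> q6
  q2 = 0 | 0 | b.(a.0)\{b,c} ⊢ ··b··> q6
  q3 = 0\{a}\{a,b} | c.c.(0 + 0) ⊢ ··c··> q7
  q4 = b.0\{a}\{a,b} | c.(0 + 0) ⊢ ··b··> q7, ··c··> q8
  q5 = (b.(0 | 0) + b.(0 | 0)) | 0\{b,c} ⊢ ··b··> q9
  q6 = 0 | 0 | (a.0)\{b,c} ⊢ ··a··> q9
  q7 = 0\{a}\{a,b} | c.(0 + 0) ⊢ ··c··> q10
  q8 = b.0\{a}\{a,b} | (0 + 0) ⊢ ··b··> q10
  q9 = 0 | 0 | 0\{b,c} ⊢ ∅
  q10 = 0\{a}\{a,b} | (0 + 0) ⊢ ∅
Run σ = ⟨a⟩ on P: start {p0}
  after a @ step 1: {p1}
  P completes σ.
Run σ = ⟨a⟩ on Q: start {q0}
  after a @ step 1: ∅  — Q cannot continue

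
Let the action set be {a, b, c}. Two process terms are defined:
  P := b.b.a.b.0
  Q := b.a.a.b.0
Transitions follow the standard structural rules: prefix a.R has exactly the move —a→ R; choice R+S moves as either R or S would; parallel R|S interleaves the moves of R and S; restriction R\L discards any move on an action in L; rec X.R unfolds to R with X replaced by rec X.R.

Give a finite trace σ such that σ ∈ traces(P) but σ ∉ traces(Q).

bb

LTS(P): 5 reachable states
  s0 = b.b.a.b.0 :: ··b··> s1
  s1 = b.a.b.0 :: ··b··> s2
  s2 = a.b.0 :: ··a··> s3
  s3 = b.0 :: ··b··> s4
  s4 = 0 :: deadlocked
LTS(Q): 5 reachable states
  t0 = b.a.a.b.0 :: ··b··> t1
  t1 = a.a.b.0 :: ··a··> t2
  t2 = a.b.0 :: ··a··> t3
  t3 = b.0 :: ··b··> t4
  t4 = 0 :: deadlocked
Run σ = ⟨bb⟩ on P: start {s0}
  step 1 (b): {s1}
  step 2 (b): {s2}
  P completes σ.
Run σ = ⟨bb⟩ on Q: start {t0}
  step 1 (b): {t1}
  step 2 (b): ∅  — Q cannot continue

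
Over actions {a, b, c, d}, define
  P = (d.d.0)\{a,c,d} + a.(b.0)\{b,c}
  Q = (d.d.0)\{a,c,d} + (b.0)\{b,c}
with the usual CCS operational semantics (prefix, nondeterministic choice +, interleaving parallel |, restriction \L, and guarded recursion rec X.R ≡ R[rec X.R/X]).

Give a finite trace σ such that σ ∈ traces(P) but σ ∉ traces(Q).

a

Reachable graph of P (2 states):
  s0 = (d.d.0)\{a,c,d} + a.(b.0)\{b,c} | =a=> s1
  s1 = (b.0)\{b,c} | stopped
Reachable graph of Q (1 states):
  t0 = (d.d.0)\{a,c,d} + (b.0)\{b,c} | stopped
Trace ⟨a⟩ through P, begin at {s0}:
  after a @ step 1: {s1}
  — P admits the full trace.
Trace ⟨a⟩ through Q, begin at {t0}:
  after a @ step 1: ∅ (Q stuck)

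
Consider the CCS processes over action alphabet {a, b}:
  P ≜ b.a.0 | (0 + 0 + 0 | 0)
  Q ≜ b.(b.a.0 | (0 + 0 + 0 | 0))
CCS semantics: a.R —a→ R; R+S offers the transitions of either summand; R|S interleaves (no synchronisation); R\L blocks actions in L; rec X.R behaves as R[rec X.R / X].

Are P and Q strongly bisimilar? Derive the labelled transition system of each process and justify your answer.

not bisimilar

LTS(P): 3 reachable states
  m0 = b.a.0 | (0 + 0 + 0 | 0) → ··b··> m1
  m1 = a.0 | (0 + 0 + 0 | 0) → ··a··> m2
  m2 = 0 | (0 + 0 + 0 | 0) → ∅
LTS(Q): 4 reachable states
  n0 = b.(b.a.0 | (0 + 0 + 0 | 0)) → ··b··> n1
  n1 = b.a.0 | (0 + 0 + 0 | 0) → ··b··> n2
  n2 = a.0 | (0 + 0 + 0 | 0) → ··a··> n3
  n3 = 0 | (0 + 0 + 0 | 0) → ∅
Coarsest stable partition (strong bisimilarity classes):
  B0 = {m0, n1}
  B1 = {m1, n2}
  B2 = {m2, n3}
  B3 = {n0}
m0 ∈ B0, n0 ∈ B3 → different blocks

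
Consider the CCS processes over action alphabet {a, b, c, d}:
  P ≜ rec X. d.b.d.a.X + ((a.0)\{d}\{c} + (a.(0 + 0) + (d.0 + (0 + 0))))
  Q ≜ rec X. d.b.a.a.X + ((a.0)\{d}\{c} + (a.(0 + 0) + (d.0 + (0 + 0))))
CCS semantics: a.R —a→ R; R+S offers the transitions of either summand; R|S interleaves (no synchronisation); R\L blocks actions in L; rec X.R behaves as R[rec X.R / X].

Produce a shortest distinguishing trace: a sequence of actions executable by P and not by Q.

P's transition system — 7 states:
  u0 = rec X. d.b.d.a.X + ((a.0)\{d}\{c} + (a.(0 + 0) + (d.0 + (0 + 0)))) | ··a··> u1, ··a··> u2, ··d··> u3, ··d··> u4
  u1 = 0 + 0 | ∅
  u2 = 0\{d}\{c} | ∅
  u3 = 0 | ∅
  u4 = b.d.a.(rec X. d.b.d.a.X + ((a.0)\{d}\{c} + (a.(0 + 0) + (d.0 + (0 + 0))))) | ··b··> u5
  u5 = d.a.(rec X. d.b.d.a.X + ((a.0)\{d}\{c} + (a.(0 + 0) + (d.0 + (0 + 0))))) | ··d··> u6
  u6 = a.(rec X. d.b.d.a.X + ((a.0)\{d}\{c} + (a.(0 + 0) + (d.0 + (0 + 0))))) | ··a··> u0
Q's transition system — 7 states:
  v0 = rec X. d.b.a.a.X + ((a.0)\{d}\{c} + (a.(0 + 0) + (d.0 + (0 + 0)))) | ··a··> v1, ··a··> v2, ··d··> v3, ··d··> v4
  v1 = 0 + 0 | ∅
  v2 = 0\{d}\{c} | ∅
  v3 = 0 | ∅
  v4 = b.a.a.(rec X. d.b.a.a.X + ((a.0)\{d}\{c} + (a.(0 + 0) + (d.0 + (0 + 0))))) | ··b··> v5
  v5 = a.a.(rec X. d.b.a.a.X + ((a.0)\{d}\{c} + (a.(0 + 0) + (d.0 + (0 + 0))))) | ··a··> v6
  v6 = a.(rec X. d.b.a.a.X + ((a.0)\{d}\{c} + (a.(0 + 0) + (d.0 + (0 + 0))))) | ··a··> v0
Trace ⟨dbd⟩ through P, begin at {u0}:
  after d @ step 1: {u3, u4}
  after b @ step 2: {u5}
  after d @ step 3: {u6}
  P completes σ.
Trace ⟨dbd⟩ through Q, begin at {v0}:
  after d @ step 1: {v3, v4}
  after b @ step 2: {v5}
  after d @ step 3: ∅  — Q cannot continue

dbd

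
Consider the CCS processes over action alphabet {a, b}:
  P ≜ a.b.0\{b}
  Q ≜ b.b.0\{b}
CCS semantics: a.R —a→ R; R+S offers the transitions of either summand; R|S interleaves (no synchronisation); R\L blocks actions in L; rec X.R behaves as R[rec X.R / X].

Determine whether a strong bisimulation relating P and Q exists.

not bisimilar

Reachable graph of P (3 states):
  s0 = a.b.0\{b} ⊢ -a-> s1
  s1 = b.0\{b} ⊢ -b-> s2
  s2 = 0\{b} ⊢ stopped
Reachable graph of Q (3 states):
  t0 = b.b.0\{b} ⊢ -b-> t1
  t1 = b.0\{b} ⊢ -b-> t2
  t2 = 0\{b} ⊢ stopped
Bisimilarity quotient blocks:
  B0 = {s0}
  B1 = {s1, t1}
  B2 = {s2, t2}
  B3 = {t0}
s0 ∈ B0, t0 ∈ B3 → different blocks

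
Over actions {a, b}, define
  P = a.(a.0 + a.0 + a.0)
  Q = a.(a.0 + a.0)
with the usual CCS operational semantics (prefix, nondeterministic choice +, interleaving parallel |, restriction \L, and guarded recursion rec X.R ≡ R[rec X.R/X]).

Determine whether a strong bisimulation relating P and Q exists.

LTS(P): 3 reachable states
  m0 = a.(a.0 + a.0 + a.0) ⊢ —a→ m1
  m1 = a.0 + a.0 + a.0 ⊢ —a→ m2
  m2 = 0 ⊢ ·
LTS(Q): 3 reachable states
  n0 = a.(a.0 + a.0) ⊢ —a→ n1
  n1 = a.0 + a.0 ⊢ —a→ n2
  n2 = 0 ⊢ ·
Partition-refinement fixed point:
  B0 = {m0, n0}
  B1 = {m1, n1}
  B2 = {m2, n2}
m0 ∈ B0, n0 ∈ B0 → same block

bisimilar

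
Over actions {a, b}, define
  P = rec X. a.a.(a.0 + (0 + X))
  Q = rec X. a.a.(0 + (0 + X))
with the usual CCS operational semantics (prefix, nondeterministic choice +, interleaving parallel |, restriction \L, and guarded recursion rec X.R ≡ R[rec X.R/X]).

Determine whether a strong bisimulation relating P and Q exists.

LTS(P): 4 reachable states
  m0 = rec X. a.a.(a.0 + (0 + X)) :: —a→ m1
  m1 = a.(a.0 + (0 + (rec X. a.a.(a.0 + (0 + X))))) :: —a→ m2
  m2 = a.0 + (0 + (rec X. a.a.(a.0 + (0 + X)))) :: —a→ m1, —a→ m3
  m3 = 0 :: ∅
LTS(Q): 3 reachable states
  n0 = rec X. a.a.(0 + (0 + X)) :: —a→ n1
  n1 = a.(0 + (0 + (rec X. a.a.(0 + (0 + X))))) :: —a→ n2
  n2 = 0 + (0 + (rec X. a.a.(0 + (0 + X)))) :: —a→ n1
Partition-refinement fixed point:
  B0 = {m0}
  B1 = {m1}
  B2 = {m2}
  B3 = {m3}
  B4 = {n0, n1, n2}
m0 ∈ B0, n0 ∈ B4 → different blocks

P ≁ Q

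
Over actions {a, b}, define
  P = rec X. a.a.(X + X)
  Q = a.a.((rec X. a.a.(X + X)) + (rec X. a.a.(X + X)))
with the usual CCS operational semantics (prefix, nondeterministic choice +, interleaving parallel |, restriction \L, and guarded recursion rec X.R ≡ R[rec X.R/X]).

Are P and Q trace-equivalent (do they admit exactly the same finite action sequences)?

P's transition system — 3 states:
  m0 = rec X. a.a.(X + X) → —a→ m1
  m1 = a.((rec X. a.a.(X + X)) + (rec X. a.a.(X + X))) → —a→ m2
  m2 = (rec X. a.a.(X + X)) + (rec X. a.a.(X + X)) → —a→ m1
Q's transition system — 3 states:
  n0 = a.a.((rec X. a.a.(X + X)) + (rec X. a.a.(X + X))) → —a→ n1
  n1 = a.((rec X. a.a.(X + X)) + (rec X. a.a.(X + X))) → —a→ n2
  n2 = (rec X. a.a.(X + X)) + (rec X. a.a.(X + X)) → —a→ n1
Coarsest stable partition (strong bisimilarity classes):
  B0 = {m0, m1, m2, n0, n1, n2}
m0 ∈ B0, n0 ∈ B0 → same block
Bisimilar ⇒ trace-equivalent.

trace-equivalent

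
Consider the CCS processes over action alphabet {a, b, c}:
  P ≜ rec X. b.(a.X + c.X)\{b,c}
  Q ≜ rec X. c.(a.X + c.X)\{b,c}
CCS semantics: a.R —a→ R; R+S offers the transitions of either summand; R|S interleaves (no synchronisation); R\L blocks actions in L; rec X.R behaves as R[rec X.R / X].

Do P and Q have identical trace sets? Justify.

Reachable graph of P (3 states):
  s0 = rec X. b.(a.X + c.X)\{b,c} :: -b-> s1
  s1 = (a.(rec X. b.(a.X + c.X)\{b,c}) + c.(rec X. b.(a.X + c.X)\{b,c}))\{b,c} :: -a-> s2
  s2 = (rec X. b.(a.X + c.X)\{b,c})\{b,c} :: deadlocked
Reachable graph of Q (3 states):
  t0 = rec X. c.(a.X + c.X)\{b,c} :: -c-> t1
  t1 = (a.(rec X. c.(a.X + c.X)\{b,c}) + c.(rec X. c.(a.X + c.X)\{b,c}))\{b,c} :: -a-> t2
  t2 = (rec X. c.(a.X + c.X)\{b,c})\{b,c} :: deadlocked
Trace ⟨b⟩ through P, begin at {s0}:
  [1] b ⇒ {s1}
  P completes σ.
Trace ⟨b⟩ through Q, begin at {t0}:
  [1] b ⇒ no successor for Q

NO — witness ⟨b⟩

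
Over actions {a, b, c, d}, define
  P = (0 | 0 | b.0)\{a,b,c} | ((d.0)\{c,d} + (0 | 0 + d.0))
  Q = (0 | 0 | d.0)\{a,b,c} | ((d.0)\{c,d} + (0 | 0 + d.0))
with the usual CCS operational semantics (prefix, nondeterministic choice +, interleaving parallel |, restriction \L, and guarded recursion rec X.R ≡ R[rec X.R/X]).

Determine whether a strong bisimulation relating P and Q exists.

NO

Reachable graph of P (2 states):
  p0 = (0 | 0 | b.0)\{a,b,c} | ((d.0)\{c,d} + (0 | 0 + d.0)) → =d=> p1
  p1 = (0 | 0 | b.0)\{a,b,c} | 0 → ·
Reachable graph of Q (4 states):
  q0 = (0 | 0 | d.0)\{a,b,c} | ((d.0)\{c,d} + (0 | 0 + d.0)) → =d=> q1, =d=> q2
  q1 = (0 | 0 | 0)\{a,b,c} | ((d.0)\{c,d} + (0 | 0 + d.0)) → =d=> q3
  q2 = (0 | 0 | d.0)\{a,b,c} | 0 → =d=> q3
  q3 = (0 | 0 | 0)\{a,b,c} | 0 → ·
Coarsest stable partition (strong bisimilarity classes):
  B0 = {p0, q1, q2}
  B1 = {p1, q3}
  B2 = {q0}
p0 ∈ B0, q0 ∈ B2 → different blocks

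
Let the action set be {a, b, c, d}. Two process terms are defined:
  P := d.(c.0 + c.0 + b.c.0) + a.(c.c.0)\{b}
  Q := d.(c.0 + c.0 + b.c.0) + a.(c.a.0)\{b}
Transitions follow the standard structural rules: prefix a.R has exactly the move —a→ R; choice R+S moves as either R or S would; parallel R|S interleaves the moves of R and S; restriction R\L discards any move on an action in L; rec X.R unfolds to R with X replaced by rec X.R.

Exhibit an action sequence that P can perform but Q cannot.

LTS(P): 7 reachable states
  s0 = d.(c.0 + c.0 + b.c.0) + a.(c.c.0)\{b} → --a--▸ s1, --d--▸ s2
  s1 = (c.c.0)\{b} → --c--▸ s3
  s2 = c.0 + c.0 + b.c.0 → --b--▸ s4, --c--▸ s5
  s3 = (c.0)\{b} → --c--▸ s6
  s4 = c.0 → --c--▸ s5
  s5 = 0 → deadlocked
  s6 = 0\{b} → deadlocked
LTS(Q): 7 reachable states
  t0 = d.(c.0 + c.0 + b.c.0) + a.(c.a.0)\{b} → --a--▸ t1, --d--▸ t2
  t1 = (c.a.0)\{b} → --c--▸ t3
  t2 = c.0 + c.0 + b.c.0 → --b--▸ t4, --c--▸ t5
  t3 = (a.0)\{b} → --a--▸ t6
  t4 = c.0 → --c--▸ t5
  t5 = 0 → deadlocked
  t6 = 0\{b} → deadlocked
Executing acc from P (initial set {s0}):
  [1] a ⇒ {s1}
  [2] c ⇒ {s3}
  [3] c ⇒ {s6}
  — P admits the full trace.
Executing acc from Q (initial set {t0}):
  [1] a ⇒ {t1}
  [2] c ⇒ {t3}
  [3] c ⇒ ∅  — Q cannot continue

acc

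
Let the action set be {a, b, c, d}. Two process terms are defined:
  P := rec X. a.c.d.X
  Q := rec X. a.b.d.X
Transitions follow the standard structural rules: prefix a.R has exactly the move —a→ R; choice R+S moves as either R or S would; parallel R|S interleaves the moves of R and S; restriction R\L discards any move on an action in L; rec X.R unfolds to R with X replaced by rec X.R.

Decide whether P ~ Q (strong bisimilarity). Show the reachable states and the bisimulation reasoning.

P ≁ Q

Reachable graph of P (3 states):
  m0 = rec X. a.c.d.X | ··a··> m1
  m1 = c.d.(rec X. a.c.d.X) | ··c··> m2
  m2 = d.(rec X. a.c.d.X) | ··d··> m0
Reachable graph of Q (3 states):
  n0 = rec X. a.b.d.X | ··a··> n1
  n1 = b.d.(rec X. a.b.d.X) | ··b··> n2
  n2 = d.(rec X. a.b.d.X) | ··d··> n0
Partition-refinement fixed point:
  B0 = {m0}
  B1 = {m1}
  B2 = {m2}
  B3 = {n0}
  B4 = {n1}
  B5 = {n2}
m0 ∈ B0, n0 ∈ B3 → different blocks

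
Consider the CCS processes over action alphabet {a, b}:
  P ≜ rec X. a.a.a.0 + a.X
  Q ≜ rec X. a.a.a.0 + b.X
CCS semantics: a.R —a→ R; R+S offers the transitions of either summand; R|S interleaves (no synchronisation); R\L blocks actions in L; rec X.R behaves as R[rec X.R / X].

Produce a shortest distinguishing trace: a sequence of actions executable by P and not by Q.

P's transition system — 4 states:
  u0 = rec X. a.a.a.0 + a.X :: —a→ u0, —a→ u1
  u1 = a.a.0 :: —a→ u2
  u2 = a.0 :: —a→ u3
  u3 = 0 :: stopped
Q's transition system — 4 states:
  v0 = rec X. a.a.a.0 + b.X :: —a→ v1, —b→ v0
  v1 = a.a.0 :: —a→ v2
  v2 = a.0 :: —a→ v3
  v3 = 0 :: stopped
Trace ⟨aaaa⟩ through P, begin at {u0}:
  after a @ step 1: {u0, u1}
  after a @ step 2: {u0, u1, u2}
  after a @ step 3: {u0, u1, u2, u3}
  after a @ step 4: {u0, u1, u2, u3}
  ✓ P
Trace ⟨aaaa⟩ through Q, begin at {v0}:
  after a @ step 1: {v1}
  after a @ step 2: {v2}
  after a @ step 3: {v3}
  after a @ step 4: no successor for Q

aaaa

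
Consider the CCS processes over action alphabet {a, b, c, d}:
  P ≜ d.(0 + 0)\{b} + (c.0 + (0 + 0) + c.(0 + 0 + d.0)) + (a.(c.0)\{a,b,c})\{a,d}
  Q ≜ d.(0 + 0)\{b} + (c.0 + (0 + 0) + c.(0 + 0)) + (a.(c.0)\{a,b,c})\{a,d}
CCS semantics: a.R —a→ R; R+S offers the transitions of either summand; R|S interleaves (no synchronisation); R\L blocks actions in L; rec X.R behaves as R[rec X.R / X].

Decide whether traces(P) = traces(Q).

trace-distinct — witness ⟨cd⟩

Reachable graph of P (4 states):
  u0 = d.(0 + 0)\{b} + (c.0 + (0 + 0) + c.(0 + 0 + d.0)) + (a.(c.0)\{a,b,c})\{a,d} → =c=> u1, =c=> u2, =d=> u3
  u1 = 0 → ·
  u2 = 0 + 0 + d.0 → =d=> u1
  u3 = (0 + 0)\{b} → ·
Reachable graph of Q (4 states):
  v0 = d.(0 + 0)\{b} + (c.0 + (0 + 0) + c.(0 + 0)) + (a.(c.0)\{a,b,c})\{a,d} → =c=> v1, =c=> v2, =d=> v3
  v1 = 0 → ·
  v2 = 0 + 0 → ·
  v3 = (0 + 0)\{b} → ·
Run σ = ⟨cd⟩ on P: start {u0}
  after c @ step 1: {u1, u2}
  after d @ step 2: {u1}
  P completes σ.
Run σ = ⟨cd⟩ on Q: start {v0}
  after c @ step 1: {v1, v2}
  after d @ step 2: no successor for Q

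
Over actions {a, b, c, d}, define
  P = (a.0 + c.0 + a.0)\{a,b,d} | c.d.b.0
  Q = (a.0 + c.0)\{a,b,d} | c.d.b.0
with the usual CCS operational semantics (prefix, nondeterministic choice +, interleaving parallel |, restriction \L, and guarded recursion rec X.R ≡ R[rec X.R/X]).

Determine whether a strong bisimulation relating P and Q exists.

Reachable graph of P (8 states):
  p0 = (a.0 + c.0 + a.0)\{a,b,d} | c.d.b.0 has moves =c=> p1, =c=> p2
  p1 = (a.0 + c.0 + a.0)\{a,b,d} | d.b.0 has moves =c=> p3, =d=> p4
  p2 = 0\{a,b,d} | c.d.b.0 has moves =c=> p3
  p3 = 0\{a,b,d} | d.b.0 has moves =d=> p5
  p4 = (a.0 + c.0 + a.0)\{a,b,d} | b.0 has moves =b=> p6, =c=> p5
  p5 = 0\{a,b,d} | b.0 has moves =b=> p7
  p6 = (a.0 + c.0 + a.0)\{a,b,d} | 0 has moves =c=> p7
  p7 = 0\{a,b,d} | 0 has moves deadlocked
Reachable graph of Q (8 states):
  q0 = (a.0 + c.0)\{a,b,d} | c.d.b.0 has moves =c=> q1, =c=> q2
  q1 = (a.0 + c.0)\{a,b,d} | d.b.0 has moves =c=> q3, =d=> q4
  q2 = 0\{a,b,d} | c.d.b.0 has moves =c=> q3
  q3 = 0\{a,b,d} | d.b.0 has moves =d=> q5
  q4 = (a.0 + c.0)\{a,b,d} | b.0 has moves =b=> q6, =c=> q5
  q5 = 0\{a,b,d} | b.0 has moves =b=> q7
  q6 = (a.0 + c.0)\{a,b,d} | 0 has moves =c=> q7
  q7 = 0\{a,b,d} | 0 has moves deadlocked
Partition-refinement fixed point:
  B0 = {p0, q0}
  B1 = {p2, q2}
  B2 = {p3, q3}
  B3 = {p5, q5}
  B4 = {p7, q7}
  B5 = {p1, q1}
  B6 = {p4, q4}
  B7 = {p6, q6}
p0 ∈ B0, q0 ∈ B0 → same block

bisimilar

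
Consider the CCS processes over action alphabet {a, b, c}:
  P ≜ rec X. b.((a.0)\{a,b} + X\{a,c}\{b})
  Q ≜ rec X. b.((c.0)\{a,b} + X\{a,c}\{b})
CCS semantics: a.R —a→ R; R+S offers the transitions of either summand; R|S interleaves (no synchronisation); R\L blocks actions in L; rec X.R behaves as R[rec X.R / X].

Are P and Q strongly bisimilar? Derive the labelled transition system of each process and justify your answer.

not bisimilar

Reachable graph of P (2 states):
  p0 = rec X. b.((a.0)\{a,b} + X\{a,c}\{b}) ⊢ ··b··> p1
  p1 = (a.0)\{a,b} + (rec X. b.((a.0)\{a,b} + X\{a,c}\{b}))\{a,c}\{b} ⊢ (no moves)
Reachable graph of Q (3 states):
  q0 = rec X. b.((c.0)\{a,b} + X\{a,c}\{b}) ⊢ ··b··> q1
  q1 = (c.0)\{a,b} + (rec X. b.((c.0)\{a,b} + X\{a,c}\{b}))\{a,c}\{b} ⊢ ··c··> q2
  q2 = 0\{a,b} ⊢ (no moves)
Coarsest stable partition (strong bisimilarity classes):
  B0 = {p0}
  B1 = {p1, q2}
  B2 = {q0}
  B3 = {q1}
p0 ∈ B0, q0 ∈ B2 → different blocks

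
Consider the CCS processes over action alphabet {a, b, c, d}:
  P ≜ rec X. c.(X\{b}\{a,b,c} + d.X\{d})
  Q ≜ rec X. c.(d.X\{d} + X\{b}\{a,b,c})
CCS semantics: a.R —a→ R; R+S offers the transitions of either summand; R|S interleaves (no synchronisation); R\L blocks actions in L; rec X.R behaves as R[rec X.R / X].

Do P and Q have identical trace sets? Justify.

trace-equivalent

Reachable graph of P (4 states):
  p0 = rec X. c.(X\{b}\{a,b,c} + d.X\{d}) → -c-> p1
  p1 = (rec X. c.(X\{b}\{a,b,c} + d.X\{d}))\{b}\{a,b,c} + d.(rec X. c.(X\{b}\{a,b,c} + d.X\{d}))\{d} → -d-> p2
  p2 = (rec X. c.(X\{b}\{a,b,c} + d.X\{d}))\{d} → -c-> p3
  p3 = ((rec X. c.(X\{b}\{a,b,c} + d.X\{d}))\{b}\{a,b,c} + d.(rec X. c.(X\{b}\{a,b,c} + d.X\{d}))\{d})\{d} → ·
Reachable graph of Q (4 states):
  q0 = rec X. c.(d.X\{d} + X\{b}\{a,b,c}) → -c-> q1
  q1 = d.(rec X. c.(d.X\{d} + X\{b}\{a,b,c}))\{d} + (rec X. c.(d.X\{d} + X\{b}\{a,b,c}))\{b}\{a,b,c} → -d-> q2
  q2 = (rec X. c.(d.X\{d} + X\{b}\{a,b,c}))\{d} → -c-> q3
  q3 = (d.(rec X. c.(d.X\{d} + X\{b}\{a,b,c}))\{d} + (rec X. c.(d.X\{d} + X\{b}\{a,b,c}))\{b}\{a,b,c})\{d} → ·
Partition-refinement fixed point:
  B0 = {p0, q0}
  B1 = {p1, q1}
  B2 = {p2, q2}
  B3 = {p3, q3}
p0 ∈ B0, q0 ∈ B0 → same block
Bisimilar ⇒ trace-equivalent.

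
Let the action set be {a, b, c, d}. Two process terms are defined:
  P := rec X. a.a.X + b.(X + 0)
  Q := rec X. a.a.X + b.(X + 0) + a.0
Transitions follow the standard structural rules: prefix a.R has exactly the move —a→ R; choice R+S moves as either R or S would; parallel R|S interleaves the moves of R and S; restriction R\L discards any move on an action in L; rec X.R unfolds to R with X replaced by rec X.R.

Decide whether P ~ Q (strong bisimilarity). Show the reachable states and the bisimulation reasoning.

Reachable graph of P (3 states):
  p0 = rec X. a.a.X + b.(X + 0) has moves =a=> p1, =b=> p2
  p1 = a.(rec X. a.a.X + b.(X + 0)) has moves =a=> p0
  p2 = (rec X. a.a.X + b.(X + 0)) + 0 has moves =a=> p1, =b=> p2
Reachable graph of Q (4 states):
  q0 = rec X. a.a.X + b.(X + 0) + a.0 has moves =a=> q1, =a=> q2, =b=> q3
  q1 = 0 has moves deadlocked
  q2 = a.(rec X. a.a.X + b.(X + 0) + a.0) has moves =a=> q0
  q3 = (rec X. a.a.X + b.(X + 0) + a.0) + 0 has moves =a=> q1, =a=> q2, =b=> q3
Coarsest stable partition (strong bisimilarity classes):
  B0 = {p0, p2}
  B1 = {p1}
  B2 = {q0, q3}
  B3 = {q2}
  B4 = {q1}
p0 ∈ B0, q0 ∈ B2 → different blocks

NO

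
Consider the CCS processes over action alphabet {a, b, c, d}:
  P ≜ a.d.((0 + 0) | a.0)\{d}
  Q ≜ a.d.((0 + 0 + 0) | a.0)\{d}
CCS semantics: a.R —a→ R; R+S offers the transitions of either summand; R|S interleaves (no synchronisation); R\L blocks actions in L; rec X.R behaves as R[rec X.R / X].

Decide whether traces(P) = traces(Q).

Reachable graph of P (4 states):
  m0 = a.d.((0 + 0) | a.0)\{d} ⊢ ··a··> m1
  m1 = d.((0 + 0) | a.0)\{d} ⊢ ··d··> m2
  m2 = ((0 + 0) | a.0)\{d} ⊢ ··a··> m3
  m3 = ((0 + 0) | 0)\{d} ⊢ ∅
Reachable graph of Q (4 states):
  n0 = a.d.((0 + 0 + 0) | a.0)\{d} ⊢ ··a··> n1
  n1 = d.((0 + 0 + 0) | a.0)\{d} ⊢ ··d··> n2
  n2 = ((0 + 0 + 0) | a.0)\{d} ⊢ ··a··> n3
  n3 = ((0 + 0 + 0) | 0)\{d} ⊢ ∅
Bisimilarity quotient blocks:
  B0 = {m0, n0}
  B1 = {m1, n1}
  B2 = {m2, n2}
  B3 = {m3, n3}
m0 ∈ B0, n0 ∈ B0 → same block
Bisimilar ⇒ trace-equivalent.

trace-equivalent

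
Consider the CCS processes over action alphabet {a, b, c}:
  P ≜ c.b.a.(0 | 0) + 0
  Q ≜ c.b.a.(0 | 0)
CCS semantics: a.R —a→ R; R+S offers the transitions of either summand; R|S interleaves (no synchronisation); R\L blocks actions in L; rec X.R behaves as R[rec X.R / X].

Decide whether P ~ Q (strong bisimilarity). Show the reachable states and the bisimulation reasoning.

P's transition system — 4 states:
  s0 = c.b.a.(0 | 0) + 0 ⊢ =c=> s1
  s1 = b.a.(0 | 0) ⊢ =b=> s2
  s2 = a.(0 | 0) ⊢ =a=> s3
  s3 = 0 | 0 ⊢ (no moves)
Q's transition system — 4 states:
  t0 = c.b.a.(0 | 0) ⊢ =c=> t1
  t1 = b.a.(0 | 0) ⊢ =b=> t2
  t2 = a.(0 | 0) ⊢ =a=> t3
  t3 = 0 | 0 ⊢ (no moves)
Coarsest stable partition (strong bisimilarity classes):
  B0 = {s0, t0}
  B1 = {s1, t1}
  B2 = {s2, t2}
  B3 = {s3, t3}
s0 ∈ B0, t0 ∈ B0 → same block

P ~ Q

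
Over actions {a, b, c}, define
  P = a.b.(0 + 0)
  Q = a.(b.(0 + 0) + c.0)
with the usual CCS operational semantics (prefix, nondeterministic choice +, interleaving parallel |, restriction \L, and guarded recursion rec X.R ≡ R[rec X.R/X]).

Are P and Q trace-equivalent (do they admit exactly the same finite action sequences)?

traces(P) ≠ traces(Q) — witness ⟨ac⟩

Reachable graph of P (3 states):
  s0 = a.b.(0 + 0) | -a-> s1
  s1 = b.(0 + 0) | -b-> s2
  s2 = 0 + 0 | deadlocked
Reachable graph of Q (4 states):
  t0 = a.(b.(0 + 0) + c.0) | -a-> t1
  t1 = b.(0 + 0) + c.0 | -b-> t2, -c-> t3
  t2 = 0 + 0 | deadlocked
  t3 = 0 | deadlocked
Executing ac from Q (initial set {t0}):
  step 1 (a): {t1}
  step 2 (c): {t3}
  ✓ Q
Executing ac from P (initial set {s0}):
  step 1 (a): {s1}
  step 2 (c): ∅  — P cannot continue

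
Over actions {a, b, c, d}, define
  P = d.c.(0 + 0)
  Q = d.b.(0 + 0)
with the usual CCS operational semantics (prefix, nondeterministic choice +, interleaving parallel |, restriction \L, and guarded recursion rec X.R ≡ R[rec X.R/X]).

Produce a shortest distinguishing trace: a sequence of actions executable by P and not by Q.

Reachable graph of P (3 states):
  s0 = d.c.(0 + 0) | =d=> s1
  s1 = c.(0 + 0) | =c=> s2
  s2 = 0 + 0 | deadlocked
Reachable graph of Q (3 states):
  t0 = d.b.(0 + 0) | =d=> t1
  t1 = b.(0 + 0) | =b=> t2
  t2 = 0 + 0 | deadlocked
Run σ = ⟨dc⟩ on P: start {s0}
  after d @ step 1: {s1}
  after c @ step 2: {s2}
  — P admits the full trace.
Run σ = ⟨dc⟩ on Q: start {t0}
  after d @ step 1: {t1}
  after c @ step 2: no successor for Q

dc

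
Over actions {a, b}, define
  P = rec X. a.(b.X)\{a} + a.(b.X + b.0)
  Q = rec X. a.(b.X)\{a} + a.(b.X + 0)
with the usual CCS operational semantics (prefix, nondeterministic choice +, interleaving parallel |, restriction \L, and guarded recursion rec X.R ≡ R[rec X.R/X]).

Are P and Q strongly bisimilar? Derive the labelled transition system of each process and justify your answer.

LTS(P): 5 reachable states
  u0 = rec X. a.(b.X)\{a} + a.(b.X + b.0) has moves —a→ u1, —a→ u2
  u1 = (b.(rec X. a.(b.X)\{a} + a.(b.X + b.0)))\{a} has moves —b→ u3
  u2 = b.(rec X. a.(b.X)\{a} + a.(b.X + b.0)) + b.0 has moves —b→ u0, —b→ u4
  u3 = (rec X. a.(b.X)\{a} + a.(b.X + b.0))\{a} has moves deadlocked
  u4 = 0 has moves deadlocked
LTS(Q): 4 reachable states
  v0 = rec X. a.(b.X)\{a} + a.(b.X + 0) has moves —a→ v1, —a→ v2
  v1 = (b.(rec X. a.(b.X)\{a} + a.(b.X + 0)))\{a} has moves —b→ v3
  v2 = b.(rec X. a.(b.X)\{a} + a.(b.X + 0)) + 0 has moves —b→ v0
  v3 = (rec X. a.(b.X)\{a} + a.(b.X + 0))\{a} has moves deadlocked
Bisimilarity quotient blocks:
  B0 = {u0}
  B1 = {u2}
  B2 = {u3, u4, v3}
  B3 = {u1, v1}
  B4 = {v0}
  B5 = {v2}
u0 ∈ B0, v0 ∈ B4 → different blocks

not bisimilar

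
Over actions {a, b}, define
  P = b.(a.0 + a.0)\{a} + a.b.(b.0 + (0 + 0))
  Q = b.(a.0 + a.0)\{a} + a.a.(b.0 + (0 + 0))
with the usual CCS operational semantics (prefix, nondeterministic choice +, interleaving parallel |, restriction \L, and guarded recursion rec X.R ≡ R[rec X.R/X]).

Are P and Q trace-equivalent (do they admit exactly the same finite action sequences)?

NO — witness ⟨ab⟩

LTS(P): 5 reachable states
  s0 = b.(a.0 + a.0)\{a} + a.b.(b.0 + (0 + 0)) → ··a··> s1, ··b··> s2
  s1 = b.(b.0 + (0 + 0)) → ··b··> s3
  s2 = (a.0 + a.0)\{a} → deadlocked
  s3 = b.0 + (0 + 0) → ··b··> s4
  s4 = 0 → deadlocked
LTS(Q): 5 reachable states
  t0 = b.(a.0 + a.0)\{a} + a.a.(b.0 + (0 + 0)) → ··a··> t1, ··b··> t2
  t1 = a.(b.0 + (0 + 0)) → ··a··> t3
  t2 = (a.0 + a.0)\{a} → deadlocked
  t3 = b.0 + (0 + 0) → ··b··> t4
  t4 = 0 → deadlocked
Run σ = ⟨ab⟩ on P: start {s0}
  [1] a ⇒ {s1}
  [2] b ⇒ {s3}
  — P admits the full trace.
Run σ = ⟨ab⟩ on Q: start {t0}
  [1] a ⇒ {t1}
  [2] b ⇒ ∅  — Q cannot continue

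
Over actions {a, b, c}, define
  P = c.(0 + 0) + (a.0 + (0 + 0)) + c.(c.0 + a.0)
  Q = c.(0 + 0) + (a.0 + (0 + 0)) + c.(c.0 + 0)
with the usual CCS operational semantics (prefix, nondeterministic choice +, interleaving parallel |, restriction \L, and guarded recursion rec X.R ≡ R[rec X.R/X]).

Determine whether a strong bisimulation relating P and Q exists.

not bisimilar

Reachable graph of P (4 states):
  u0 = c.(0 + 0) + (a.0 + (0 + 0)) + c.(c.0 + a.0) :: --a--▸ u1, --c--▸ u2, --c--▸ u3
  u1 = 0 :: (no moves)
  u2 = 0 + 0 :: (no moves)
  u3 = c.0 + a.0 :: --a--▸ u1, --c--▸ u1
Reachable graph of Q (4 states):
  v0 = c.(0 + 0) + (a.0 + (0 + 0)) + c.(c.0 + 0) :: --a--▸ v1, --c--▸ v2, --c--▸ v3
  v1 = 0 :: (no moves)
  v2 = 0 + 0 :: (no moves)
  v3 = c.0 + 0 :: --c--▸ v1
Coarsest stable partition (strong bisimilarity classes):
  B0 = {u0}
  B1 = {u1, u2, v1, v2}
  B2 = {u3}
  B3 = {v0}
  B4 = {v3}
u0 ∈ B0, v0 ∈ B3 → different blocks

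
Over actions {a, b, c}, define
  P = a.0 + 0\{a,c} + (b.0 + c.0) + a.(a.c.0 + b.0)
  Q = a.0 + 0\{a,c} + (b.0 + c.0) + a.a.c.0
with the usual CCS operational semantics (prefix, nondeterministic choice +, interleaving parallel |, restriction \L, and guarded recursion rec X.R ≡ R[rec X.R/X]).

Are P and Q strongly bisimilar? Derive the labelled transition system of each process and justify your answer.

P's transition system — 4 states:
  u0 = a.0 + 0\{a,c} + (b.0 + c.0) + a.(a.c.0 + b.0) ⊢ =a=> u1, =a=> u2, =b=> u1, =c=> u1
  u1 = 0 ⊢ deadlocked
  u2 = a.c.0 + b.0 ⊢ =a=> u3, =b=> u1
  u3 = c.0 ⊢ =c=> u1
Q's transition system — 4 states:
  v0 = a.0 + 0\{a,c} + (b.0 + c.0) + a.a.c.0 ⊢ =a=> v1, =a=> v2, =b=> v1, =c=> v1
  v1 = 0 ⊢ deadlocked
  v2 = a.c.0 ⊢ =a=> v3
  v3 = c.0 ⊢ =c=> v1
Bisimilarity quotient blocks:
  B0 = {u0}
  B1 = {u2}
  B2 = {u1, v1}
  B3 = {u3, v3}
  B4 = {v0}
  B5 = {v2}
u0 ∈ B0, v0 ∈ B4 → different blocks

not bisimilar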